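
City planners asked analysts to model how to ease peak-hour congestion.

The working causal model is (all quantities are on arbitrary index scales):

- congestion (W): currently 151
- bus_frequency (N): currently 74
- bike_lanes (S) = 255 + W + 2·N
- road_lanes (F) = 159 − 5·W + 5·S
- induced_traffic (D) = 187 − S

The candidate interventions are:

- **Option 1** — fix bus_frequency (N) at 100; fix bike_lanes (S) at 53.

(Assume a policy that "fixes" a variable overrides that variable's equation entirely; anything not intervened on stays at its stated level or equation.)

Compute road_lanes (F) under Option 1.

Option 1 (N := 100, S := 53):
  W = 151
  N = 100
  S = 53
  F = 159 − 5·151 + 5·53 = -331

-331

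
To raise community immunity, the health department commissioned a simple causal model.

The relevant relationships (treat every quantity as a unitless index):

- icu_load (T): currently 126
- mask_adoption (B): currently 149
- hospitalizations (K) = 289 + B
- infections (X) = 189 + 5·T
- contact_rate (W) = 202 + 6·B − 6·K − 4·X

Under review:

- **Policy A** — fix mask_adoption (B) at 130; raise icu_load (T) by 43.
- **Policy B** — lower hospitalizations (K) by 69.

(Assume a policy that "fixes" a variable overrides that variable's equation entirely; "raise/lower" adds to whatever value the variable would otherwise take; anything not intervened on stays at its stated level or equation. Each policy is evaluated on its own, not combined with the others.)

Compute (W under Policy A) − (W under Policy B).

-1274

Policy A (B := 130, T + 43):
  T = 126 + 43 = 169
  B = 130
  K = 289 + 130 = 419
  X = 189 + 5·169 = 1034
  W = 202 + 6·130 − 6·419 − 4·1034 = -5668
Policy B (K − 69):
  T = 126
  B = 149
  K = 289 + 149 (−69 from intervention) = 369
  X = 189 + 5·126 = 819
  W = 202 + 6·149 − 6·369 − 4·819 = -4394
W: -5668 − (-4394) = -1274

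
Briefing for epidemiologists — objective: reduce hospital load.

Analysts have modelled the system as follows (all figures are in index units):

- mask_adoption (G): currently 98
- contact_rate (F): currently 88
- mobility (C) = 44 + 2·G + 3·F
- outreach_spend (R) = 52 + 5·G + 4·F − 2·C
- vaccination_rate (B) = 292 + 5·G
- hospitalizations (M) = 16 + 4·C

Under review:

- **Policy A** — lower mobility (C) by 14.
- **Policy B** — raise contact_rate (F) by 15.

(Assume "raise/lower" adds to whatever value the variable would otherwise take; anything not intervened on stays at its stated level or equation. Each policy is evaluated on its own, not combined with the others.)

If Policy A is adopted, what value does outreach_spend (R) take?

Policy A (C − 14):
  G = 98
  F = 88
  C = 44 + 2·98 + 3·88 (−14 from intervention) = 490
  R = 52 + 5·98 + 4·88 − 2·490 = -86

-86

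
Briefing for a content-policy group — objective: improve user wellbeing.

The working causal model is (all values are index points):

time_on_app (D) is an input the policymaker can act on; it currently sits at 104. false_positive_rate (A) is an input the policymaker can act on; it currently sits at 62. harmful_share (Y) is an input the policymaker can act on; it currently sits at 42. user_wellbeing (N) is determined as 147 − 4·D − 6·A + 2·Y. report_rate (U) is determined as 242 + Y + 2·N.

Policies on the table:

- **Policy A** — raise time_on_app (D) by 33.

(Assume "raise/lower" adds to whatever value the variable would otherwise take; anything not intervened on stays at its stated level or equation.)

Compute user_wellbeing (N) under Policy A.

-689

Policy A (D + 33):
  D = 104 + 33 = 137
  A = 62
  Y = 42
  N = 147 − 4·137 − 6·62 + 2·42 = -689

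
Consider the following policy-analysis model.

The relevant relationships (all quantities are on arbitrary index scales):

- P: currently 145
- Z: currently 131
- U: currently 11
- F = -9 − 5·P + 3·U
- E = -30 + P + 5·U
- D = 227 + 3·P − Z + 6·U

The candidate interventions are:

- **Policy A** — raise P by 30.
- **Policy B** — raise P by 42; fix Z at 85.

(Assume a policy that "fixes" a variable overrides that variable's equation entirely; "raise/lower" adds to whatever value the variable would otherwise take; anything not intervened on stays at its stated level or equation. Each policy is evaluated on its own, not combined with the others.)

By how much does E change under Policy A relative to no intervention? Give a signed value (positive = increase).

30

Baseline:
  P = 145
  U = 11
  E = -30 + 145 + 5·11 = 170
Policy A (P + 30):
  P = 145 + 30 = 175
  U = 11
  E = -30 + 175 + 5·11 = 200
Change in E: 200 − 170 = 30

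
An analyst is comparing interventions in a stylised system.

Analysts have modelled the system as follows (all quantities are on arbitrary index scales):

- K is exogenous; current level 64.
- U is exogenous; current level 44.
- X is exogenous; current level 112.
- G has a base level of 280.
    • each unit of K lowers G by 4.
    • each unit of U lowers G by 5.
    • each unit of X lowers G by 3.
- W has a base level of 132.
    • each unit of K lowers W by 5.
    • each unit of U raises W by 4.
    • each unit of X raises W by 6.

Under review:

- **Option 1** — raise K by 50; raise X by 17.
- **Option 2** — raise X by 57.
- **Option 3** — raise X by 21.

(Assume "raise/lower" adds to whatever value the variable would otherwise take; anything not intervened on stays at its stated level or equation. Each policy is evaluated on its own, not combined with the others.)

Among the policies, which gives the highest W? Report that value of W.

Option 1 (K + 50, X + 17):
  K = 64 + 50 = 114
  U = 44
  X = 112 + 17 = 129
  W = 132 − 5·114 + 4·44 + 6·129 = 512
Option 2 (X + 57):
  K = 64
  U = 44
  X = 112 + 57 = 169
  W = 132 − 5·64 + 4·44 + 6·169 = 1002
Option 3 (X + 21):
  K = 64
  U = 44
  X = 112 + 21 = 133
  W = 132 − 5·64 + 4·44 + 6·133 = 786
Comparing — Option 1: W=512, Option 2: W=1002, Option 3: W=786. Highest is 1002 (Option 2).

1002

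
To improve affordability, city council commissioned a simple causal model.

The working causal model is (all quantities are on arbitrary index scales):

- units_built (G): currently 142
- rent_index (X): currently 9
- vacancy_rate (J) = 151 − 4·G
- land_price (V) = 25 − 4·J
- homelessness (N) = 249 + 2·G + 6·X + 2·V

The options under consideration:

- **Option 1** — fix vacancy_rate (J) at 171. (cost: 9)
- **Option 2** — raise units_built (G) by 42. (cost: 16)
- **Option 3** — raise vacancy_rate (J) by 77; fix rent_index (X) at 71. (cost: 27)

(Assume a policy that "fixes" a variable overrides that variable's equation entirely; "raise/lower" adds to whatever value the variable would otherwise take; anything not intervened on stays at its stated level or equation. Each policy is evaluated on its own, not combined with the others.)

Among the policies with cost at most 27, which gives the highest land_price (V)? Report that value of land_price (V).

2365

Option 1 (J := 171):
  G = 142
  J = 171
  V = 25 − 4·171 = -659
Option 2 (G + 42):
  G = 142 + 42 = 184
  J = 151 − 4·184 = -585
  V = 25 − 4·(-585) = 2365
Option 3 (J + 77, X := 71):
  G = 142
  J = 151 − 4·142 (+77 from intervention) = -340
  V = 25 − 4·(-340) = 1385
Comparing — Option 1: V=-659, Option 2: V=2365, Option 3: V=1385. Highest is 2365 (Option 2).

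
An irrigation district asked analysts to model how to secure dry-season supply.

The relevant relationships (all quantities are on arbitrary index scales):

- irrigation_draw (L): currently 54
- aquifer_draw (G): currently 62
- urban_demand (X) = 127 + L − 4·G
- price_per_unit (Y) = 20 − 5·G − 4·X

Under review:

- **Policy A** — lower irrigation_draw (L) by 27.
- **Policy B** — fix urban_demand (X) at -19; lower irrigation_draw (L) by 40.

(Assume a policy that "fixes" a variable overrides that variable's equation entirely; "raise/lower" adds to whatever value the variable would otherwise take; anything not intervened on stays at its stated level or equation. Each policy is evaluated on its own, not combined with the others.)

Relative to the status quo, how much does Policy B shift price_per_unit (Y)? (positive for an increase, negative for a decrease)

-192

Baseline:
  L = 54
  G = 62
  X = 127 + 54 − 4·62 = -67
  Y = 20 − 5·62 − 4·(-67) = -22
Policy B (X := -19, L − 40):
  L = 54 − 40 = 14
  G = 62
  X = -19
  Y = 20 − 5·62 − 4·(-19) = -214
Change in Y: -214 − (-22) = -192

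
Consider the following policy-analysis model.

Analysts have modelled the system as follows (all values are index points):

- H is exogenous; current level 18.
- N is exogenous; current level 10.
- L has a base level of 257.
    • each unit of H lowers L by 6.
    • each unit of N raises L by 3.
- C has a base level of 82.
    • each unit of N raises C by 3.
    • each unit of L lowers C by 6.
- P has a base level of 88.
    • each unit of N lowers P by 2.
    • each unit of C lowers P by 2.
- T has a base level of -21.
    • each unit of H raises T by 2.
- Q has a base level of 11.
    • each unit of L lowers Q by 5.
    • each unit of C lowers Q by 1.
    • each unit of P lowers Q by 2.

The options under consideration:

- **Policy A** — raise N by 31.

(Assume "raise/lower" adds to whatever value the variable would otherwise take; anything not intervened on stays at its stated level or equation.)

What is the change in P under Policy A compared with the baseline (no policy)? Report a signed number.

Baseline:
  H = 18
  N = 10
  L = 257 − 6·18 + 3·10 = 179
  C = 82 + 3·10 − 6·179 = -962
  P = 88 − 2·10 − 2·(-962) = 1992
Policy A (N + 31):
  H = 18
  N = 10 + 31 = 41
  L = 257 − 6·18 + 3·41 = 272
  C = 82 + 3·41 − 6·272 = -1427
  P = 88 − 2·41 − 2·(-1427) = 2860
Change in P: 2860 − 1992 = 868

868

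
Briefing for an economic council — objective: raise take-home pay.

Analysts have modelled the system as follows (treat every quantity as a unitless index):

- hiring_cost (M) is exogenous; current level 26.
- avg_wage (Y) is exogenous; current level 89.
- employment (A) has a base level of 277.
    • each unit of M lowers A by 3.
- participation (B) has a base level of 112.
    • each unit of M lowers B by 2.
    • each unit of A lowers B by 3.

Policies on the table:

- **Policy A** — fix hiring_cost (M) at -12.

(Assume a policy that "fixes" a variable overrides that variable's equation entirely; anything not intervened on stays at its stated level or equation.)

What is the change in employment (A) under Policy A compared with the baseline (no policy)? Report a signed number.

114

Baseline:
  M = 26
  A = 277 − 3·26 = 199
Policy A (M := -12):
  M = -12
  A = 277 − 3·(-12) = 313
Change in A: 313 − 199 = 114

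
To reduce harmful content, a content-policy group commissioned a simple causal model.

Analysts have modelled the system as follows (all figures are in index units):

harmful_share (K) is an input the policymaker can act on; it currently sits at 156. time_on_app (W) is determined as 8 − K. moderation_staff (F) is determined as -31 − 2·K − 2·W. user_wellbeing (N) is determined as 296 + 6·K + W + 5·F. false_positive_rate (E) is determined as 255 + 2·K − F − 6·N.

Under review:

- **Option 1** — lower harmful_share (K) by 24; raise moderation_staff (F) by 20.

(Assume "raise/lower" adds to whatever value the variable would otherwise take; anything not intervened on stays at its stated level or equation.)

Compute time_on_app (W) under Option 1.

Option 1 (K − 24, F + 20):
  K = 156 − 24 = 132
  W = 8 − 132 = -124

-124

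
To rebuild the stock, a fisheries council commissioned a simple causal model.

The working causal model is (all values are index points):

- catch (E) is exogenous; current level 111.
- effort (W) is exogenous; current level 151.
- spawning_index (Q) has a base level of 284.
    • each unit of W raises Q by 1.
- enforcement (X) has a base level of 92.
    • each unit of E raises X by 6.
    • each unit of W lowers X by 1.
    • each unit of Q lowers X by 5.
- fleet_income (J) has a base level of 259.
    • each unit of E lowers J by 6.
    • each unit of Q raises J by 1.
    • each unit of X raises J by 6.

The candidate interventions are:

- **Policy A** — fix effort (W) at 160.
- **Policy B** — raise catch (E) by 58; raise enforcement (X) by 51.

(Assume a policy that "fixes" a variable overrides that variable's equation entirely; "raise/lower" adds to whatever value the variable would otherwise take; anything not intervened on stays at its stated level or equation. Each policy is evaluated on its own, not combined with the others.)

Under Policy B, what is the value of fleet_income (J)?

-7334

Policy B (E + 58, X + 51):
  E = 111 + 58 = 169
  W = 151
  Q = 284 + 151 = 435
  X = 92 + 6·169 − 151 − 5·435 (+51 from intervention) = -1169
  J = 259 − 6·169 + 435 + 6·(-1169) = -7334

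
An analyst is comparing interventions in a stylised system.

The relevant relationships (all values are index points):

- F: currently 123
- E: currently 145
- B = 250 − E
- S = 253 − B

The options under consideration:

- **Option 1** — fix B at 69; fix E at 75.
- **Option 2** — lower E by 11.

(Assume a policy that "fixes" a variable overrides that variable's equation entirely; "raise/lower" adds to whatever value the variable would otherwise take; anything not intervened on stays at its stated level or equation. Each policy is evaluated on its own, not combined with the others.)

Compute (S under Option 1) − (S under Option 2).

Option 1 (B := 69, E := 75):
  E = 75
  B = 69
  S = 253 − 69 = 184
Option 2 (E − 11):
  E = 145 − 11 = 134
  B = 250 − 134 = 116
  S = 253 − 116 = 137
S: 184 − 137 = 47

47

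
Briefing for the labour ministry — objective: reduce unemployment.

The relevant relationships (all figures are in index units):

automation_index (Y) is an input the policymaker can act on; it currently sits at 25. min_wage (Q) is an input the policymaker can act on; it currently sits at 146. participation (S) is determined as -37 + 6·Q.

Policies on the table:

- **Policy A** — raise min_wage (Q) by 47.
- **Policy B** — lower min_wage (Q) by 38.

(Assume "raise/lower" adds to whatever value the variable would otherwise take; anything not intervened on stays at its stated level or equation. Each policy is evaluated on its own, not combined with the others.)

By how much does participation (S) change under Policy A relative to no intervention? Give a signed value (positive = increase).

Baseline:
  Q = 146
  S = -37 + 6·146 = 839
Policy A (Q + 47):
  Q = 146 + 47 = 193
  S = -37 + 6·193 = 1121
Change in S: 1121 − 839 = 282

282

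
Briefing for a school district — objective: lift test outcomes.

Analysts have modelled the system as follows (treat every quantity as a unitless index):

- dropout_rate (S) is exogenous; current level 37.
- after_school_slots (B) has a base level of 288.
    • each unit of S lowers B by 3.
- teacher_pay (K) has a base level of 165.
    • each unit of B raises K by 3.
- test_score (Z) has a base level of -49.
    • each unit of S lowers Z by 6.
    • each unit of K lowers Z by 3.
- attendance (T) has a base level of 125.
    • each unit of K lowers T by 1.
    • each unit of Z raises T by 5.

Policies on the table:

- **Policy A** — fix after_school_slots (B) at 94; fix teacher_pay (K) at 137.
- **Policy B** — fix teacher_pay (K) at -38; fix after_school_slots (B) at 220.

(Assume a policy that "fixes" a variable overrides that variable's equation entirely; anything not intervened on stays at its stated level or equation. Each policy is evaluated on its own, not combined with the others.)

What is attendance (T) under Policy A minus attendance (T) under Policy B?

-2800

Policy A (B := 94, K := 137):
  S = 37
  B = 94
  K = 137
  Z = -49 − 6·37 − 3·137 = -682
  T = 125 − 137 + 5·(-682) = -3422
Policy B (K := -38, B := 220):
  S = 37
  B = 220
  K = -38
  Z = -49 − 6·37 − 3·(-38) = -157
  T = 125 − (-38) + 5·(-157) = -622
T: -3422 − (-622) = -2800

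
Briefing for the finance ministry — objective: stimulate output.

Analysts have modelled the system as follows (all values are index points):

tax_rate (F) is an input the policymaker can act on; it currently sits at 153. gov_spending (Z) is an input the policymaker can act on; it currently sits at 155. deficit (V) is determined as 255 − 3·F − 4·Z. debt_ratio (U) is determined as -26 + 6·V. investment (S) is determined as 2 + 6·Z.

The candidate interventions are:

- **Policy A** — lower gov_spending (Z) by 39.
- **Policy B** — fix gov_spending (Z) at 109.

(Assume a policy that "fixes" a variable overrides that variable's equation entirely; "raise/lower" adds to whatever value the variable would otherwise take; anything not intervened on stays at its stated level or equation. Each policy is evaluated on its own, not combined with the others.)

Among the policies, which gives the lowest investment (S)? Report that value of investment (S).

656

Policy A (Z − 39):
  Z = 155 − 39 = 116
  S = 2 + 6·116 = 698
Policy B (Z := 109):
  Z = 109
  S = 2 + 6·109 = 656
Comparing — Policy A: S=698, Policy B: S=656. Lowest is 656 (Policy B).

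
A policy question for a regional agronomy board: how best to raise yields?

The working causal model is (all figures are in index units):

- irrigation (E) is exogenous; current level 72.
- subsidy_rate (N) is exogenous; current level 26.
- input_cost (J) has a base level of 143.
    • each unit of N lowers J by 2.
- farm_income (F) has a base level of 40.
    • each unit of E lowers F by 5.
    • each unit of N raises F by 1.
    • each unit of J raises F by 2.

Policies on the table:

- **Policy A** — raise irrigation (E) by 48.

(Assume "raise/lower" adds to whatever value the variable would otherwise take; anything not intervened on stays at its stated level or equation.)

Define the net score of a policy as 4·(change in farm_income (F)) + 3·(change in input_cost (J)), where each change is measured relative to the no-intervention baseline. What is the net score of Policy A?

Baseline:
  E = 72
  N = 26
  J = 143 − 2·26 = 91
  F = 40 − 5·72 + 26 + 2·91 = -112
Policy A (E + 48):
  E = 72 + 48 = 120
  N = 26
  J = 143 − 2·26 = 91
  F = 40 − 5·120 + 26 + 2·91 = -352
ΔF = -352 − (-112) = -240; ΔJ = 91 − 91 = 0
Score = 4·(-240) + 3·0 = -960

-960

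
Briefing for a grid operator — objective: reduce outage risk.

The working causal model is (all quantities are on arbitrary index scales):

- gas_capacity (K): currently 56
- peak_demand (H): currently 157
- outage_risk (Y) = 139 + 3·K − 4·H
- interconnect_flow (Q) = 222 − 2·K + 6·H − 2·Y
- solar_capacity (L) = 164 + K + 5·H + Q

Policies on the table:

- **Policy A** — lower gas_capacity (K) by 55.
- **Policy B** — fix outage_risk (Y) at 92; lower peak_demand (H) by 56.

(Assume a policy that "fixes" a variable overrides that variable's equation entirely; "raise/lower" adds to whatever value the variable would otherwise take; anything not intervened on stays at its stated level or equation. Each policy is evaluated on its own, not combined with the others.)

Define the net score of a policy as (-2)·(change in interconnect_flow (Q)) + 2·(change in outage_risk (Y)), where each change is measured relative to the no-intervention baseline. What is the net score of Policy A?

-1210

Baseline:
  K = 56
  H = 157
  Y = 139 + 3·56 − 4·157 = -321
  Q = 222 − 2·56 + 6·157 − 2·(-321) = 1694
Policy A (K − 55):
  K = 56 − 55 = 1
  H = 157
  Y = 139 + 3·1 − 4·157 = -486
  Q = 222 − 2·1 + 6·157 − 2·(-486) = 2134
ΔQ = 2134 − 1694 = 440; ΔY = -486 − (-321) = -165
Score = (-2)·440 + 2·(-165) = -1210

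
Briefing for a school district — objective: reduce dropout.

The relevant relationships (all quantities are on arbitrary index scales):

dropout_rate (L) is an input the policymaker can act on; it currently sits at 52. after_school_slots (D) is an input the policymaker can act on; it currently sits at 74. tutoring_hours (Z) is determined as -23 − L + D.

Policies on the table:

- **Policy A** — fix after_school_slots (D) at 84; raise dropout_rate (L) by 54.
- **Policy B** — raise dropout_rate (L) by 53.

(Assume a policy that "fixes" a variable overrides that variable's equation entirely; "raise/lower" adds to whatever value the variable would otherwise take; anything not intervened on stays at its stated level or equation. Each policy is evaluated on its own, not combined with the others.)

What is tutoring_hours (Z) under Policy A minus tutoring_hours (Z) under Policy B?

Policy A (D := 84, L + 54):
  L = 52 + 54 = 106
  D = 84
  Z = -23 − 106 + 84 = -45
Policy B (L + 53):
  L = 52 + 53 = 105
  D = 74
  Z = -23 − 105 + 74 = -54
Z: -45 − (-54) = 9

9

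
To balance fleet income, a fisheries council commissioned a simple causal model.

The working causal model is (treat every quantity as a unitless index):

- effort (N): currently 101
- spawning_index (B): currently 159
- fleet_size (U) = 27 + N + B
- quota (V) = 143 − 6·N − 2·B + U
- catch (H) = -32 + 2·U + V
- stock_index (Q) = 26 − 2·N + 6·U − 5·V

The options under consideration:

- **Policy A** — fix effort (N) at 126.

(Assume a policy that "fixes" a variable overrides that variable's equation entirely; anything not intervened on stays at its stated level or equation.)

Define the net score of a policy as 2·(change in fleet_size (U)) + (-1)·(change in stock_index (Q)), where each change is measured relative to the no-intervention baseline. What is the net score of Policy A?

Baseline:
  N = 101
  B = 159
  U = 27 + 101 + 159 = 287
  V = 143 − 6·101 − 2·159 + 287 = -494
  Q = 26 − 2·101 + 6·287 − 5·(-494) = 4016
Policy A (N := 126):
  N = 126
  B = 159
  U = 27 + 126 + 159 = 312
  V = 143 − 6·126 − 2·159 + 312 = -619
  Q = 26 − 2·126 + 6·312 − 5·(-619) = 4741
ΔU = 312 − 287 = 25; ΔQ = 4741 − 4016 = 725
Score = 2·25 + (-1)·725 = -675

-675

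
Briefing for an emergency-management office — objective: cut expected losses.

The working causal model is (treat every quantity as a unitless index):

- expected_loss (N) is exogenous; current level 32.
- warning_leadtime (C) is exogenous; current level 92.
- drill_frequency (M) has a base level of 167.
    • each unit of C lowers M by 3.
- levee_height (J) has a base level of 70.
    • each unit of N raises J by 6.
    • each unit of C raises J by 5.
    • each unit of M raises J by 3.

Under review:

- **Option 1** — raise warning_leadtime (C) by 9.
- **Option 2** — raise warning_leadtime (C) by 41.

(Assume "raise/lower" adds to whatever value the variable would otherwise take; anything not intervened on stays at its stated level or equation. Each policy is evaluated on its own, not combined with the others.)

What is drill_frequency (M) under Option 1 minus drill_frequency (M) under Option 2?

96

Option 1 (C + 9):
  C = 92 + 9 = 101
  M = 167 − 3·101 = -136
Option 2 (C + 41):
  C = 92 + 41 = 133
  M = 167 − 3·133 = -232
M: -136 − (-232) = 96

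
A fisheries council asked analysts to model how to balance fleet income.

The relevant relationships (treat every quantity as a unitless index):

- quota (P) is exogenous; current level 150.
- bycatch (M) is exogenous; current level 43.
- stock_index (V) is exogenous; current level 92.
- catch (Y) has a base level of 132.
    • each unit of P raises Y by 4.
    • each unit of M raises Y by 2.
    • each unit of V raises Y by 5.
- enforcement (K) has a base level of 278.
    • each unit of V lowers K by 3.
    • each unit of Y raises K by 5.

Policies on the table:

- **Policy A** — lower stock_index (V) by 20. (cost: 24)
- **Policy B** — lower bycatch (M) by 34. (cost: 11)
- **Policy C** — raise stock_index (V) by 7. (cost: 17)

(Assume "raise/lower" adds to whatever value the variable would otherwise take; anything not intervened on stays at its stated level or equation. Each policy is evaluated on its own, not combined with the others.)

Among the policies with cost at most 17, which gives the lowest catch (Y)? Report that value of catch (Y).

1210

Policy B (M − 34):
  P = 150
  M = 43 − 34 = 9
  V = 92
  Y = 132 + 4·150 + 2·9 + 5·92 = 1210
Policy C (V + 7):
  P = 150
  M = 43
  V = 92 + 7 = 99
  Y = 132 + 4·150 + 2·43 + 5·99 = 1313
Comparing — Policy B: Y=1210, Policy C: Y=1313. Lowest is 1210 (Policy B).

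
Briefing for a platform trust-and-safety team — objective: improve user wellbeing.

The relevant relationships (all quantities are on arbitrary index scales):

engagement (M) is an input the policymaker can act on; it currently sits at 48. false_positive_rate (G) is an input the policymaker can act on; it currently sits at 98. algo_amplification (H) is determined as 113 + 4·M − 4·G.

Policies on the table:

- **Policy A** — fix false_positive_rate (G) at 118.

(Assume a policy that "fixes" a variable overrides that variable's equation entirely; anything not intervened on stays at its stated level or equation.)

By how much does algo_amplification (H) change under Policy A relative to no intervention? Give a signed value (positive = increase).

Baseline:
  M = 48
  G = 98
  H = 113 + 4·48 − 4·98 = -87
Policy A (G := 118):
  M = 48
  G = 118
  H = 113 + 4·48 − 4·118 = -167
Change in H: -167 − (-87) = -80

-80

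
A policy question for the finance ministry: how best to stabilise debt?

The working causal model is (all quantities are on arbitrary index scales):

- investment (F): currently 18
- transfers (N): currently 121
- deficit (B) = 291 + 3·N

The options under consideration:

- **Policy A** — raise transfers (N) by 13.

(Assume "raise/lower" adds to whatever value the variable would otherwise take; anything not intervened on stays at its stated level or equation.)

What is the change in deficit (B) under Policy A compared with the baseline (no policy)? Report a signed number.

Baseline:
  N = 121
  B = 291 + 3·121 = 654
Policy A (N + 13):
  N = 121 + 13 = 134
  B = 291 + 3·134 = 693
Change in B: 693 − 654 = 39

39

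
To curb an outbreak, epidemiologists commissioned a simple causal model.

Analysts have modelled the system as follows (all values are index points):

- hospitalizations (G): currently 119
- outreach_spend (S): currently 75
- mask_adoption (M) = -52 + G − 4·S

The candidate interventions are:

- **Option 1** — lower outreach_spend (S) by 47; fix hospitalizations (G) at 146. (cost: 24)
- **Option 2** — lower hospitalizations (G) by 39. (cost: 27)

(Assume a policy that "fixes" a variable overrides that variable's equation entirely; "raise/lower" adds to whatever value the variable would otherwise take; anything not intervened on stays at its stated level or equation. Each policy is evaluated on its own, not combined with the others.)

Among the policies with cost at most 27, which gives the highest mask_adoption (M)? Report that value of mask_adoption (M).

Option 1 (S − 47, G := 146):
  G = 146
  S = 75 − 47 = 28
  M = -52 + 146 − 4·28 = -18
Option 2 (G − 39):
  G = 119 − 39 = 80
  S = 75
  M = -52 + 80 − 4·75 = -272
Comparing — Option 1: M=-18, Option 2: M=-272. Highest is -18 (Option 1).

-18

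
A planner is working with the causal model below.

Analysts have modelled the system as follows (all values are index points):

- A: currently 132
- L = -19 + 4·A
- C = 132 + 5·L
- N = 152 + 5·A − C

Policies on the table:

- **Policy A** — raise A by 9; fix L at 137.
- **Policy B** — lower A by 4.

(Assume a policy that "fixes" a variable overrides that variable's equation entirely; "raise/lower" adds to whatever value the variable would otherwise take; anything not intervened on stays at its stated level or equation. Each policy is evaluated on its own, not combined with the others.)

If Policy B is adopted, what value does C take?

Policy B (A − 4):
  A = 132 − 4 = 128
  L = -19 + 4·128 = 493
  C = 132 + 5·493 = 2597

2597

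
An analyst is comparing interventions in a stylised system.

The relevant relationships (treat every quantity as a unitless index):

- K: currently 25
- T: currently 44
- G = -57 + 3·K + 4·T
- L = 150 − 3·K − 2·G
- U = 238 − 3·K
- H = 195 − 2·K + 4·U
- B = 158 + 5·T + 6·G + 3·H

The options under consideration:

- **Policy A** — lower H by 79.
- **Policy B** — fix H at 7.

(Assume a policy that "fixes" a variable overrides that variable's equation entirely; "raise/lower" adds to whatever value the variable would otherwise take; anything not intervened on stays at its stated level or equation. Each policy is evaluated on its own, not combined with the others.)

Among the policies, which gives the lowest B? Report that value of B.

Policy A (H − 79):
  K = 25
  T = 44
  G = -57 + 3·25 + 4·44 = 194
  U = 238 − 3·25 = 163
  H = 195 − 2·25 + 4·163 (−79 from intervention) = 718
  B = 158 + 5·44 + 6·194 + 3·718 = 3696
Policy B (H := 7):
  K = 25
  T = 44
  G = -57 + 3·25 + 4·44 = 194
  U = 238 − 3·25 = 163
  H = 7
  B = 158 + 5·44 + 6·194 + 3·7 = 1563
Comparing — Policy A: B=3696, Policy B: B=1563. Lowest is 1563 (Policy B).

1563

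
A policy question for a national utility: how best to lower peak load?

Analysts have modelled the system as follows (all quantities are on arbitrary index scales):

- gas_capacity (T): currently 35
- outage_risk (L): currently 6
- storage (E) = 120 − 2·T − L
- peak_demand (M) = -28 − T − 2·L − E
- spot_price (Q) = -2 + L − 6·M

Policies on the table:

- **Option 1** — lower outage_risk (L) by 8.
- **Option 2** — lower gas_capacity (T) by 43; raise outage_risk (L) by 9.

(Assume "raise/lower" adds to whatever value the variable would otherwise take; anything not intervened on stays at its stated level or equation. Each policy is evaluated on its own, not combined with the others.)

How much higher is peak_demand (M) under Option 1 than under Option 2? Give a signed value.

60

Option 1 (L − 8):
  T = 35
  L = 6 − 8 = -2
  E = 120 − 2·35 − (-2) = 52
  M = -28 − 35 − 2·(-2) − 52 = -111
Option 2 (T − 43, L + 9):
  T = 35 − 43 = -8
  L = 6 + 9 = 15
  E = 120 − 2·(-8) − 15 = 121
  M = -28 − (-8) − 2·15 − 121 = -171
M: -111 − (-171) = 60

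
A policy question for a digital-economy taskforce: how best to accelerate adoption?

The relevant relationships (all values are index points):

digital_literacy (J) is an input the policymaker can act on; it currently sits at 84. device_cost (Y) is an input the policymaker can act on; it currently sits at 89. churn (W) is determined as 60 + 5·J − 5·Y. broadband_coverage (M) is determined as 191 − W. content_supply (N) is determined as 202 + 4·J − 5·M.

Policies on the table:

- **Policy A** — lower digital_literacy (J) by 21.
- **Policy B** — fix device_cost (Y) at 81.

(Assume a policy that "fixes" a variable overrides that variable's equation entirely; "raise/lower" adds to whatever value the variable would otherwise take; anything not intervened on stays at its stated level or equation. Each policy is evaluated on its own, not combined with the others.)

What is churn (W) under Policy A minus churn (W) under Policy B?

-145

Policy A (J − 21):
  J = 84 − 21 = 63
  Y = 89
  W = 60 + 5·63 − 5·89 = -70
Policy B (Y := 81):
  J = 84
  Y = 81
  W = 60 + 5·84 − 5·81 = 75
W: -70 − 75 = -145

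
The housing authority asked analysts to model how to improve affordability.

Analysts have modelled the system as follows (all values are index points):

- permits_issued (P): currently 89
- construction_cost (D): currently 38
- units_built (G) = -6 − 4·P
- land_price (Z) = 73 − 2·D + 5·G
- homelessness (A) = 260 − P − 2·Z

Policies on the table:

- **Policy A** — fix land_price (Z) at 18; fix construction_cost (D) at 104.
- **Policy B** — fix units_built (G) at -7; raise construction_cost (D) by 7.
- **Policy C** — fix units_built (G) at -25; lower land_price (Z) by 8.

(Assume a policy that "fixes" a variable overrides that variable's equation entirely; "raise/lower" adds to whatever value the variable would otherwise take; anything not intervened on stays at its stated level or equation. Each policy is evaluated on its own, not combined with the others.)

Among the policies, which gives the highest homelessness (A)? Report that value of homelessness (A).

443

Policy A (Z := 18, D := 104):
  P = 89
  D = 104
  G = -6 − 4·89 = -362
  Z = 18
  A = 260 − 89 − 2·18 = 135
Policy B (G := -7, D + 7):
  P = 89
  D = 38 + 7 = 45
  G = -7
  Z = 73 − 2·45 + 5·(-7) = -52
  A = 260 − 89 − 2·(-52) = 275
Policy C (G := -25, Z − 8):
  P = 89
  D = 38
  G = -25
  Z = 73 − 2·38 + 5·(-25) (−8 from intervention) = -136
  A = 260 − 89 − 2·(-136) = 443
Comparing — Policy A: A=135, Policy B: A=275, Policy C: A=443. Highest is 443 (Policy C).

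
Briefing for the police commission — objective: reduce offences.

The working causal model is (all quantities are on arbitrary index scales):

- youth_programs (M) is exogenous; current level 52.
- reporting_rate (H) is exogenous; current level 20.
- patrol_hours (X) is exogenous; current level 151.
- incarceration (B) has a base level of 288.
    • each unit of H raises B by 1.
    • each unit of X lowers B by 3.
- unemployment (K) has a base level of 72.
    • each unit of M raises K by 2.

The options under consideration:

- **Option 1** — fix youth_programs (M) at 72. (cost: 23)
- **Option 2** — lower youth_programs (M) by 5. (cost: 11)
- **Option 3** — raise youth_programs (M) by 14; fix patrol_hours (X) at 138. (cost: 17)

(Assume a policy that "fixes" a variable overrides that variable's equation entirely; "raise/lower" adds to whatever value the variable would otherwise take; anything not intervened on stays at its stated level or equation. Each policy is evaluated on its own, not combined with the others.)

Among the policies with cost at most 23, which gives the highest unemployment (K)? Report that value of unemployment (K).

216

Option 1 (M := 72):
  M = 72
  K = 72 + 2·72 = 216
Option 2 (M − 5):
  M = 52 − 5 = 47
  K = 72 + 2·47 = 166
Option 3 (M + 14, X := 138):
  M = 52 + 14 = 66
  K = 72 + 2·66 = 204
Comparing — Option 1: K=216, Option 2: K=166, Option 3: K=204. Highest is 216 (Option 1).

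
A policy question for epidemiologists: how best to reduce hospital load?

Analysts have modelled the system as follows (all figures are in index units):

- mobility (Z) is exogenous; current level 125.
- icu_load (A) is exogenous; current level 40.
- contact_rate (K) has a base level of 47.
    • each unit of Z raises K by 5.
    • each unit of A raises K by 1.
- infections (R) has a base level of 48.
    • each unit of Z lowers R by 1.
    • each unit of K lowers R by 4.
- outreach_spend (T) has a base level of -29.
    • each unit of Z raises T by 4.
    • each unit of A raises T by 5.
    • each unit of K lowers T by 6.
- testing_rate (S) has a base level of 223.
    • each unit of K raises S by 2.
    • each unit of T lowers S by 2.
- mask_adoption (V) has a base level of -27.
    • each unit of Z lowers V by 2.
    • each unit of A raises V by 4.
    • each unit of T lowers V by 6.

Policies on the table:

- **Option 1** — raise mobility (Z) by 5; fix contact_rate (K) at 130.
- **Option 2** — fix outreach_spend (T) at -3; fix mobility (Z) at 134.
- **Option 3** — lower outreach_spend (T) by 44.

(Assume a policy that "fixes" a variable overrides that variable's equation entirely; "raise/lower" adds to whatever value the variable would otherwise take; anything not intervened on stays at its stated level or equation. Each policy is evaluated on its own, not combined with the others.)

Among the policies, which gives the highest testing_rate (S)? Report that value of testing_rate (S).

8937

Option 1 (Z + 5, K := 130):
  Z = 125 + 5 = 130
  A = 40
  K = 130
  T = -29 + 4·130 + 5·40 − 6·130 = -89
  S = 223 + 2·130 − 2·(-89) = 661
Option 2 (T := -3, Z := 134):
  Z = 134
  A = 40
  K = 47 + 5·134 + 40 = 757
  T = -3
  S = 223 + 2·757 − 2·(-3) = 1743
Option 3 (T − 44):
  Z = 125
  A = 40
  K = 47 + 5·125 + 40 = 712
  T = -29 + 4·125 + 5·40 − 6·712 (−44 from intervention) = -3645
  S = 223 + 2·712 − 2·(-3645) = 8937
Comparing — Option 1: S=661, Option 2: S=1743, Option 3: S=8937. Highest is 8937 (Option 3).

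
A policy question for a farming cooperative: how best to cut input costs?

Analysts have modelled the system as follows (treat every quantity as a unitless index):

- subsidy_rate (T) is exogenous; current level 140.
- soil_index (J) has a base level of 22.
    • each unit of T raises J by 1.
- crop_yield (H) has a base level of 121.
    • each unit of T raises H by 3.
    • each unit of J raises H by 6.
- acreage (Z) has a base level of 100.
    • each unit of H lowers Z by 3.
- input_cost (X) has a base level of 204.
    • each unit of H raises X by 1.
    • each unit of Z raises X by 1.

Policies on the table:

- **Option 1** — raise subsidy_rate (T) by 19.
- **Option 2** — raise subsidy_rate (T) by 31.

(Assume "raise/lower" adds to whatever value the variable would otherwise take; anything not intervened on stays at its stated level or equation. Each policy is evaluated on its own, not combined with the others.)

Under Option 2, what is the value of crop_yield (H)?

Option 2 (T + 31):
  T = 140 + 31 = 171
  J = 22 + 171 = 193
  H = 121 + 3·171 + 6·193 = 1792

1792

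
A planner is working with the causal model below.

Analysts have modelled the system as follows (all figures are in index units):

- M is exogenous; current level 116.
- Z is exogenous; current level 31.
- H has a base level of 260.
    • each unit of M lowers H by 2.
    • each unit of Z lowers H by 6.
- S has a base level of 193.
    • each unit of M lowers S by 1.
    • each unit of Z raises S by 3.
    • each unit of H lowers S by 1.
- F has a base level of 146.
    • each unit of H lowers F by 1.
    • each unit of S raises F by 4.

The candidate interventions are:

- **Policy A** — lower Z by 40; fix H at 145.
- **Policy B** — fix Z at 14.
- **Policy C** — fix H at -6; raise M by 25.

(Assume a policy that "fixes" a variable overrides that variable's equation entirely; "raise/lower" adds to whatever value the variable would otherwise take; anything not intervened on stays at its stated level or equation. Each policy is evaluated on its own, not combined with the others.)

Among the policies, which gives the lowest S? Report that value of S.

-95

Policy A (Z − 40, H := 145):
  M = 116
  Z = 31 − 40 = -9
  H = 145
  S = 193 − 116 + 3·(-9) − 145 = -95
Policy B (Z := 14):
  M = 116
  Z = 14
  H = 260 − 2·116 − 6·14 = -56
  S = 193 − 116 + 3·14 − (-56) = 175
Policy C (H := -6, M + 25):
  M = 116 + 25 = 141
  Z = 31
  H = -6
  S = 193 − 141 + 3·31 − (-6) = 151
Comparing — Policy A: S=-95, Policy B: S=175, Policy C: S=151. Lowest is -95 (Policy A).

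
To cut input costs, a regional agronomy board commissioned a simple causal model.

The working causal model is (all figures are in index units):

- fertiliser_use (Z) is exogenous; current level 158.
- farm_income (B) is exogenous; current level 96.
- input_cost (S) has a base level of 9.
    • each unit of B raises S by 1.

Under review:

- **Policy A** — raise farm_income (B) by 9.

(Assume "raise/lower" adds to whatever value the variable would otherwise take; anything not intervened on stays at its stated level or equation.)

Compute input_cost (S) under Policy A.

114

Policy A (B + 9):
  B = 96 + 9 = 105
  S = 9 + 105 = 114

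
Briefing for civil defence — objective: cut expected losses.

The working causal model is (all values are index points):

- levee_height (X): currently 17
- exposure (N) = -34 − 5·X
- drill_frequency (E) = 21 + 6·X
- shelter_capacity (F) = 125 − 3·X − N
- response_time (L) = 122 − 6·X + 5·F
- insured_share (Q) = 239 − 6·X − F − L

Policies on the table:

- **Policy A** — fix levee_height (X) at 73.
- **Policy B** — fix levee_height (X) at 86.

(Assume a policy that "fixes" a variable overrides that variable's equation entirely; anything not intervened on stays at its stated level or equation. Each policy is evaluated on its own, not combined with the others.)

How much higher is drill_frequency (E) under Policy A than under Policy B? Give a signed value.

Policy A (X := 73):
  X = 73
  E = 21 + 6·73 = 459
Policy B (X := 86):
  X = 86
  E = 21 + 6·86 = 537
E: 459 − 537 = -78

-78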